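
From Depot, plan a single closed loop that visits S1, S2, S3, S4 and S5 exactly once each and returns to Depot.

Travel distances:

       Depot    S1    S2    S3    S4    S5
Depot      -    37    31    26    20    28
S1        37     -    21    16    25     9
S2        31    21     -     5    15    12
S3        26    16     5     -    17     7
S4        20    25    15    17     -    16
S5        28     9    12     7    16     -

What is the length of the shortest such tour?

Shortest round trip = 93.

With 5 stops there are 5!/2 = 60 distinct round trips (a route and its reverse cost the same).
Depot → S1 → S2 → S3 → S4 → S5 → Depot: 37+21+5+17+16+28 = 124
Depot → S1 → S2 → S3 → S5 → S4 → Depot: 37+21+5+7+16+20 = 106
Depot → S1 → S2 → S4 → S3 → S5 → Depot: 37+21+15+17+7+28 = 125
Depot → S1 → S2 → S4 → S5 → S3 → Depot: 37+21+15+16+7+26 = 122
Depot → S1 → S2 → S5 → S3 → S4 → Depot: 37+21+12+7+17+20 = 114
Depot → S1 → S2 → S5 → S4 → S3 → Depot: 37+21+12+16+17+26 = 129
Depot → S1 → S3 → S2 → S4 → S5 → Depot: 37+16+5+15+16+28 = 117
Depot → S1 → S3 → S2 → S5 → S4 → Depot: 37+16+5+12+16+20 = 106
Depot → S1 → S3 → S4 → S2 → S5 → Depot: 37+16+17+15+12+28 = 125
Depot → S1 → S3 → S4 → S5 → S2 → Depot: 37+16+17+16+12+31 = 129
Depot → S1 → S3 → S5 → S2 → S4 → Depot: 37+16+7+12+15+20 = 107
Depot → S1 → S3 → S5 → S4 → S2 → Depot: 37+16+7+16+15+31 = 122
Depot → S1 → S4 → S2 → S3 → S5 → Depot: 37+25+15+5+7+28 = 117
Depot → S1 → S4 → S2 → S5 → S3 → Depot: 37+25+15+12+7+26 = 122
… (46 more)
Depot → S1 → S5 → S3 → S2 → S4 → Depot: 37+9+7+5+15+20 = 93  ← best
The minimum is 93.
One optimal route: Depot → S1 → S5 → S3 → S2 → S4 → Depot (or its reverse).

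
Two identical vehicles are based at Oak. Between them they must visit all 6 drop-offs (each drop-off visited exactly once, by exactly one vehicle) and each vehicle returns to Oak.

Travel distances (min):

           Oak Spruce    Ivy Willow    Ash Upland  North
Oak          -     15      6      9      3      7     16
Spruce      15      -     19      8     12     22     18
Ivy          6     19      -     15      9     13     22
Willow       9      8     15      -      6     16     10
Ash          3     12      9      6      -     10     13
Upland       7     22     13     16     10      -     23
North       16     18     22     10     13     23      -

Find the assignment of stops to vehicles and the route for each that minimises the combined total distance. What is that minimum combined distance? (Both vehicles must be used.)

Try each way of splitting the stops between the two vehicles (each non-empty) and, for each split, find the best tour for each vehicle:
  {Spruce} + {Ivy, Willow, Ash, Upland, North}: 30 + 61 = 91
  {Ivy} + {Spruce, Willow, Ash, Upland, North}: 12 + 63 = 75
  {Spruce, Ivy} + {Willow, Ash, Upland, North}: 40 + 49 = 89
  {Willow} + {Spruce, Ivy, Ash, Upland, North}: 18 + 73 = 91
  {Spruce, Willow} + {Ivy, Ash, Upland, North}: 32 + 58 = 90
  {Ivy, Willow} + {Spruce, Ash, Upland, North}: 30 + 63 = 93
  … (31 splits in total)
  {Upland} + {Spruce, Ivy, Willow, Ash, North}: 14 + 59 = 73  ← best
Best: vehicle 1 Oak → Upland → Oak = 14; vehicle 2 Oak → Ivy → Spruce → Willow → North → Ash → Oak = 59; combined 73.

Minimum combined distance: 73 min.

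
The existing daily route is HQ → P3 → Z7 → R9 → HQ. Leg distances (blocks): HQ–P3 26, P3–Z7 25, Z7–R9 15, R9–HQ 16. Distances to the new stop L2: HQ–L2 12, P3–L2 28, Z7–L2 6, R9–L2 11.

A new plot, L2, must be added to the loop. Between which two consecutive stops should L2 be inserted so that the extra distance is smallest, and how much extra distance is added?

Adding 2 blocks by placing L2 on the Z7–R9 leg.

Insertion cost between consecutive stops i–j is d(i,L2) + d(L2,j) − d(i,j):
  between HQ and P3: 12 + 28 − 26 = 14
  between P3 and Z7: 28 + 6 − 25 = 9
  between Z7 and R9: 6 + 11 − 15 = 2
  between R9 and HQ: 11 + 12 − 16 = 7
Cheapest insertion is between Z7 and R9, adding 2.
New total = 82 + 2 = 84.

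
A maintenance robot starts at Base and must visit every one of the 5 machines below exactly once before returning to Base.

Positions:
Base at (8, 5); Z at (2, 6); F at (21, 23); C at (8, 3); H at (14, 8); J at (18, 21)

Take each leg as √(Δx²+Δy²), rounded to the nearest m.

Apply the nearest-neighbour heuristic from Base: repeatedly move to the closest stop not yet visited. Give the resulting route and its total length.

Total distance 61 m via the nearest-neighbour route Base → C → Z → H → J → F → Base.

From Base: distances to unvisited — C=2, Z=6, H=7, J=19, F=22. Nearest is C (2).
From C: distances to unvisited — Z=7, H=8, J=21, F=24. Nearest is Z (7).
From Z: distances to unvisited — H=12, J=22, F=25. Nearest is H (12).
From H: distances to unvisited — J=14, F=17. Nearest is J (14).
From J: distances to unvisited — F=4. Nearest is F (4).
Return F→Base: 22.
Total = 2 + 7 + 12 + 14 + 4 + 22 = 61.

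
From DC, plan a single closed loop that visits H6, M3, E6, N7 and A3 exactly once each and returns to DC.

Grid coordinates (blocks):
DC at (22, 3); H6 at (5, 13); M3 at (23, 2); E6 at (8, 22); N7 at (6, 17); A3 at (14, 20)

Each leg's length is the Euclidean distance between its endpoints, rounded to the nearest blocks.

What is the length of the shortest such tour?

With 5 stops there are 5!/2 = 60 distinct round trips (a route and its reverse cost the same).
DC-H6-M3-E6-N7-A3-DC: 20+21+25+5+9+19 = 99
DC-H6-M3-E6-A3-N7-DC: 20+21+25+6+9+21 = 102
DC-H6-M3-N7-E6-A3-DC: 20+21+23+5+6+19 = 94
DC-H6-M3-N7-A3-E6-DC: 20+21+23+9+6+24 = 103
DC-H6-M3-A3-E6-N7-DC: 20+21+20+6+5+21 = 93
DC-H6-M3-A3-N7-E6-DC: 20+21+20+9+5+24 = 99
DC-H6-E6-M3-N7-A3-DC: 20+9+25+23+9+19 = 105
DC-H6-E6-M3-A3-N7-DC: 20+9+25+20+9+21 = 104
DC-H6-E6-N7-M3-A3-DC: 20+9+5+23+20+19 = 96
DC-H6-E6-N7-A3-M3-DC: 20+9+5+9+20+1 = 64
DC-H6-E6-A3-M3-N7-DC: 20+9+6+20+23+21 = 99
DC-H6-E6-A3-N7-M3-DC: 20+9+6+9+23+1 = 68
DC-H6-N7-M3-E6-A3-DC: 20+4+23+25+6+19 = 97
DC-H6-N7-M3-A3-E6-DC: 20+4+23+20+6+24 = 97
… (46 more)
DC-H6-N7-E6-A3-M3-DC: 20+4+5+6+20+1 = 56  ← best
The minimum is 56.
One optimal route: DC → H6 → N7 → E6 → A3 → M3 → DC (or its reverse).

Shortest round trip = 56 blocks.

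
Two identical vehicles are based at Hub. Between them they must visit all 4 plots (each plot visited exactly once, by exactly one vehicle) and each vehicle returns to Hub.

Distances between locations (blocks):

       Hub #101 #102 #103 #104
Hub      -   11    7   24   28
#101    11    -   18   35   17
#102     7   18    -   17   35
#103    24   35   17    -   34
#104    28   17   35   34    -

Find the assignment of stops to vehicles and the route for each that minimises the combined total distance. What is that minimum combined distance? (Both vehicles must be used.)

100 blocks — the smallest possible combined total.

Check every non-empty split of the stops between the two vehicles; for each half take its own optimal tour:
  {#101} + {#102, #103, #104}: 22 + 86 = 108
  {#102} + {#101, #103, #104}: 14 + 86 = 100
  {#101, #102} + {#103, #104}: 36 + 86 = 122
  {#103} + {#101, #102, #104}: 48 + 70 = 118
  {#101, #103} + {#102, #104}: 70 + 70 = 140
  {#102, #103} + {#101, #104}: 48 + 56 = 104
  … (7 splits in total)
Best: vehicle 1 Hub → #102 → Hub = 14; vehicle 2 Hub → #101 → #104 → #103 → Hub = 86; combined 100.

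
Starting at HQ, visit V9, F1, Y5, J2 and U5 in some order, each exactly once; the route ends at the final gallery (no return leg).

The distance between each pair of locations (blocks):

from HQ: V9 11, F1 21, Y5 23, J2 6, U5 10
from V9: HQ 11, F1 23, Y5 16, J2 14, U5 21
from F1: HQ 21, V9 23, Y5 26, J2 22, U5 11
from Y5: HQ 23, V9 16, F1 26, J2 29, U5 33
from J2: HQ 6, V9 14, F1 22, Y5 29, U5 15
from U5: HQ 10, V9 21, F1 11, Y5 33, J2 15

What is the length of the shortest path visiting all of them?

There are 5! = 120 possible orderings.
HQ - V9 - F1 - Y5 - J2 - U5: 11+23+26+29+15 = 104
HQ - V9 - F1 - Y5 - U5 - J2: 11+23+26+33+15 = 108
HQ - V9 - F1 - J2 - Y5 - U5: 11+23+22+29+33 = 118
HQ - V9 - F1 - J2 - U5 - Y5: 11+23+22+15+33 = 104
HQ - V9 - F1 - U5 - Y5 - J2: 11+23+11+33+29 = 107
HQ - V9 - F1 - U5 - J2 - Y5: 11+23+11+15+29 = 89
HQ - V9 - Y5 - F1 - J2 - U5: 11+16+26+22+15 = 90
HQ - V9 - Y5 - F1 - U5 - J2: 11+16+26+11+15 = 79
HQ - V9 - Y5 - J2 - F1 - U5: 11+16+29+22+11 = 89
HQ - V9 - Y5 - J2 - U5 - F1: 11+16+29+15+11 = 82
HQ - V9 - Y5 - U5 - F1 - J2: 11+16+33+11+22 = 93
HQ - V9 - Y5 - U5 - J2 - F1: 11+16+33+15+22 = 97
HQ - V9 - J2 - F1 - Y5 - U5: 11+14+22+26+33 = 106
HQ - V9 - J2 - F1 - U5 - Y5: 11+14+22+11+33 = 91
… (106 more)
HQ - J2 - U5 - F1 - V9 - Y5: 6+15+11+23+16 = 71  ← best
The minimum is 71.
One shortest path: HQ → J2 → U5 → F1 → V9 → Y5.

Minimum one-way distance = 71 blocks.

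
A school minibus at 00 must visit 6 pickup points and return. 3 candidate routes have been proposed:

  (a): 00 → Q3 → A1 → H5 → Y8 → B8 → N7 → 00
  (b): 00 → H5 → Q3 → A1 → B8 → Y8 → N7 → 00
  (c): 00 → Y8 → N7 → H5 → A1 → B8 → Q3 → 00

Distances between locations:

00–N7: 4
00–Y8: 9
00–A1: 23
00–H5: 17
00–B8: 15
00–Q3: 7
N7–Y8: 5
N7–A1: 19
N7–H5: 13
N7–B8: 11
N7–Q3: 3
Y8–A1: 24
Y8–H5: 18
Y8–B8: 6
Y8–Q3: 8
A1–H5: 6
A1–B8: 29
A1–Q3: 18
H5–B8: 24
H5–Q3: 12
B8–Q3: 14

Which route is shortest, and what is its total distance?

(a): 7 + 18 + 6 + 18 + 6 + 11 + 4 = 70
(b): 17 + 12 + 18 + 29 + 6 + 5 + 4 = 91
(c): 9 + 5 + 13 + 6 + 29 + 14 + 7 = 83

70 — (a) is the shortest.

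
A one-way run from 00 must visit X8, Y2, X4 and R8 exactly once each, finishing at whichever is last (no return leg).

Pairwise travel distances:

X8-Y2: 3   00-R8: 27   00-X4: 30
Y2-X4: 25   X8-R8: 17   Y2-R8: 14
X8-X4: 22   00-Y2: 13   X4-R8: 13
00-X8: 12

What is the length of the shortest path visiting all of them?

There are 4! = 24 possible orderings.
00 → X8 → Y2 → X4 → R8: 12+3+25+13 = 53
00 → X8 → Y2 → R8 → X4: 12+3+14+13 = 42
00 → X8 → X4 → Y2 → R8: 12+22+25+14 = 73
00 → X8 → X4 → R8 → Y2: 12+22+13+14 = 61
00 → X8 → R8 → Y2 → X4: 12+17+14+25 = 68
00 → X8 → R8 → X4 → Y2: 12+17+13+25 = 67
00 → Y2 → X8 → X4 → R8: 13+3+22+13 = 51
00 → Y2 → X8 → R8 → X4: 13+3+17+13 = 46
00 → Y2 → X4 → X8 → R8: 13+25+22+17 = 77
00 → Y2 → X4 → R8 → X8: 13+25+13+17 = 68
00 → Y2 → R8 → X8 → X4: 13+14+17+22 = 66
00 → Y2 → R8 → X4 → X8: 13+14+13+22 = 62
00 → X4 → X8 → Y2 → R8: 30+22+3+14 = 69
00 → X4 → X8 → R8 → Y2: 30+22+17+14 = 83
… (10 more)
The minimum is 42.
One shortest path: 00 → X8 → Y2 → R8 → X4.

42 — the minimum one-way total.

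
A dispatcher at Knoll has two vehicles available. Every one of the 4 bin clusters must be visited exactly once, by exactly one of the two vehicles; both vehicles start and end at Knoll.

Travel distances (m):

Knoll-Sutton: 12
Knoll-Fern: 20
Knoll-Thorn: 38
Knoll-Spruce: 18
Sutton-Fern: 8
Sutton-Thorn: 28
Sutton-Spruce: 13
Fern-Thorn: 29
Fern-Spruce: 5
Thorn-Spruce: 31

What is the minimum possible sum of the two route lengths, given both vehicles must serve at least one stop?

114 m — the smallest possible combined total.

Try each way of splitting the stops between the two vehicles (each non-empty) and, for each split, find the best tour for each vehicle:
  {Sutton} + {Fern, Thorn, Spruce}: 24 + 90 = 114
  {Fern} + {Sutton, Thorn, Spruce}: 40 + 89 = 129
  {Sutton, Fern} + {Thorn, Spruce}: 40 + 87 = 127
  {Thorn} + {Sutton, Fern, Spruce}: 76 + 43 = 119
  {Sutton, Thorn} + {Fern, Spruce}: 78 + 43 = 121
  {Fern, Thorn} + {Sutton, Spruce}: 87 + 43 = 130
  … (7 splits in total)
Best: vehicle 1 Knoll → Sutton → Knoll = 24; vehicle 2 Knoll → Thorn → Fern → Spruce → Knoll = 90; combined 114.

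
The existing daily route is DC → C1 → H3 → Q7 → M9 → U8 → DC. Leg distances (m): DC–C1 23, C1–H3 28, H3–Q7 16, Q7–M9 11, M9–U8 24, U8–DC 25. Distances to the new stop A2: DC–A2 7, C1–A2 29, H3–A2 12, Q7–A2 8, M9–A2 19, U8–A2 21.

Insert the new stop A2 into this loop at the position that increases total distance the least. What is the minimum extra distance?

Minimum extra distance: 3 m, inserting A2 between U8 and DC.

Insertion cost between consecutive stops i–j is d(i,A2) + d(A2,j) − d(i,j):
  between DC and C1: 7 + 29 − 23 = 13
  between C1 and H3: 29 + 12 − 28 = 13
  between H3 and Q7: 12 + 8 − 16 = 4
  between Q7 and M9: 8 + 19 − 11 = 16
  between M9 and U8: 19 + 21 − 24 = 16
  between U8 and DC: 21 + 7 − 25 = 3
Cheapest insertion is between U8 and DC, adding 3.
New total = 127 + 3 = 130.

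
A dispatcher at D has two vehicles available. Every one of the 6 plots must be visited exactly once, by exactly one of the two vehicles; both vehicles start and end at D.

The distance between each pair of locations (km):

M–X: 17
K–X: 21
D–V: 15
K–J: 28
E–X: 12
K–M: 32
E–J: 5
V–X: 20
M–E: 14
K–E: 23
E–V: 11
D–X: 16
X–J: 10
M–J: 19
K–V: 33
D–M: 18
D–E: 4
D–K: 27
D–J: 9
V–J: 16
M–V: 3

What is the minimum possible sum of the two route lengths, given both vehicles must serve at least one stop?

Minimum combined distance: 98 km.

Try each way of splitting the stops between the two vehicles (each non-empty) and, for each split, find the best tour for each vehicle:
  {K} + {M, E, V, X, J}: 54 + 54 = 108
  {M} + {K, E, V, X, J}: 36 + 88 = 124
  {K, M} + {E, V, X, J}: 77 + 54 = 131
  {E} + {K, M, V, X, J}: 8 + 90 = 98
  {K, E} + {M, V, X, J}: 54 + 54 = 108
  {M, E} + {K, V, X, J}: 36 + 88 = 124
  … (31 splits in total)
Best: vehicle 1 D → E → D = 8; vehicle 2 D → V → M → K → X → J → D = 90; combined 98.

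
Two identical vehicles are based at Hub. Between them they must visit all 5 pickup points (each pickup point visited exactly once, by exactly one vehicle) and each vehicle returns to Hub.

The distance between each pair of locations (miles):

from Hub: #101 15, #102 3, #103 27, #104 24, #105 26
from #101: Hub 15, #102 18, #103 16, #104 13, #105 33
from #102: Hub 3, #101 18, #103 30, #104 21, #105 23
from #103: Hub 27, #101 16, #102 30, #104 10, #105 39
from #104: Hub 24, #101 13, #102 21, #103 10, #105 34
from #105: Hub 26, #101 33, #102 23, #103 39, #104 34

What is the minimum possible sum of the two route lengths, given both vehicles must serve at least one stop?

Minimum combined distance: 107 miles.

Try each way of splitting the stops between the two vehicles (each non-empty) and, for each split, find the best tour for each vehicle:
  {#101} + {#102, #103, #104, #105}: 30 + 97 = 127
  {#102} + {#101, #103, #104, #105}: 6 + 101 = 107
  {#101, #102} + {#103, #104, #105}: 36 + 97 = 133
  {#103} + {#101, #102, #104, #105}: 54 + 88 = 142
  {#101, #103} + {#102, #104, #105}: 58 + 84 = 142
  {#102, #103} + {#101, #104, #105}: 60 + 88 = 148
  … (15 splits in total)
Best: vehicle 1 Hub → #102 → Hub = 6; vehicle 2 Hub → #101 → #103 → #104 → #105 → Hub = 101; combined 107.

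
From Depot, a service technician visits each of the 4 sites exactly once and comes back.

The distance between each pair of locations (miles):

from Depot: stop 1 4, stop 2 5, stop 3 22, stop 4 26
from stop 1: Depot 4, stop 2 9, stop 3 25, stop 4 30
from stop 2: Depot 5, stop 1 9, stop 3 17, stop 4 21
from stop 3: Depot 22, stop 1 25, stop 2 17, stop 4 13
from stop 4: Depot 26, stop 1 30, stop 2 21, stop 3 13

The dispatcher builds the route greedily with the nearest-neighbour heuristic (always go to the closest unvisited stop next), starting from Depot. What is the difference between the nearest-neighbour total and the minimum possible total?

The nearest-neighbour route is 1 miles longer than optimal.

From Depot: stop 1=4, stop 2=5, stop 3=22, stop 4=26 → choose stop 1 (4).
From stop 1: stop 2=9, stop 3=25, stop 4=30 → choose stop 2 (9).
From stop 2: stop 3=17, stop 4=21 → choose stop 3 (17).
From stop 3: stop 4=13 → choose stop 4 (13).
NN route Depot → stop 1 → stop 2 → stop 3 → stop 4 → Depot costs 69.
Optimal: Depot → stop 1 → stop 3 → stop 4 → stop 2 → Depot costs 68 (by enumerating all 12 distinct tours).
Excess = 69 − 68 = 1.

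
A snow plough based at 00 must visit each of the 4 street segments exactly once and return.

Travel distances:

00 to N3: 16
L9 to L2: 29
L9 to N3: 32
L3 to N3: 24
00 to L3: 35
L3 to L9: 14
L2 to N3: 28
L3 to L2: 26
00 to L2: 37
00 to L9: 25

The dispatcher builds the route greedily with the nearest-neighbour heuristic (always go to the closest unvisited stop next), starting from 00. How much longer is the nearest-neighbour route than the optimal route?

Excess over optimum: 11.

00: N3=16, L9=25, L3=35, L2=37 ⇒ N3
N3: L3=24, L2=28, L9=32 ⇒ L3
L3: L9=14, L2=26 ⇒ L9
L9: L2=29 ⇒ L2
NN route 00 → N3 → L3 → L9 → L2 → 00 costs 120.
Optimal: 00 → L9 → L3 → L2 → N3 → 00 costs 109 (by enumerating all 12 distinct tours).
Excess = 120 − 109 = 11.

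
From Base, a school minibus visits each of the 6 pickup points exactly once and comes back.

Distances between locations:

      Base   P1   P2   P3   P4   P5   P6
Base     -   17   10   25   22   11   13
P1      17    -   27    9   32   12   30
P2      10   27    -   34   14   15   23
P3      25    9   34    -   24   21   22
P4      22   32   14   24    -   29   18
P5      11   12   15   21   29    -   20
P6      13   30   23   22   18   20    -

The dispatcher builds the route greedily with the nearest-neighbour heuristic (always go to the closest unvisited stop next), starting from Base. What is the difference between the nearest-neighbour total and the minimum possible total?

From Base: P2=10, P5=11, P6=13, P1=17, P4=22, P3=25 → choose P2 (10).
From P2: P4=14, P5=15, P6=23, P1=27, P3=34 → choose P4 (14).
From P4: P6=18, P3=24, P5=29, P1=32 → choose P6 (18).
From P6: P5=20, P3=22, P1=30 → choose P5 (20).
From P5: P1=12, P3=21 → choose P1 (12).
From P1: P3=9 → choose P3 (9).
NN route Base → P2 → P4 → P6 → P5 → P1 → P3 → Base costs 108.
Optimal: Base → P2 → P4 → P6 → P3 → P1 → P5 → Base costs 96 (by enumerating all 360 distinct tours).
Excess = 108 − 96 = 12.

Excess over optimum: 12.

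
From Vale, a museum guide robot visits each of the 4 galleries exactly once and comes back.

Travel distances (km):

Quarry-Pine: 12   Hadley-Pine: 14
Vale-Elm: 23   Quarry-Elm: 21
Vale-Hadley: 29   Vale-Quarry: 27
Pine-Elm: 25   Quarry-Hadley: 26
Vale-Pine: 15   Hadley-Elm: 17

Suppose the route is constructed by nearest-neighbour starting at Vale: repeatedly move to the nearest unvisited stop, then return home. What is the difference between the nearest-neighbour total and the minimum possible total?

Excess over optimum: 1 km.

From Vale: Pine=15, Elm=23, Quarry=27, Hadley=29 → choose Pine (15).
From Pine: Quarry=12, Hadley=14, Elm=25 → choose Quarry (12).
From Quarry: Elm=21, Hadley=26 → choose Elm (21).
From Elm: Hadley=17 → choose Hadley (17).
NN route Vale → Pine → Quarry → Elm → Hadley → Vale costs 94.
Optimal: Vale → Quarry → Pine → Hadley → Elm → Vale costs 93 (by enumerating all 12 distinct tours).
Excess = 94 − 93 = 1.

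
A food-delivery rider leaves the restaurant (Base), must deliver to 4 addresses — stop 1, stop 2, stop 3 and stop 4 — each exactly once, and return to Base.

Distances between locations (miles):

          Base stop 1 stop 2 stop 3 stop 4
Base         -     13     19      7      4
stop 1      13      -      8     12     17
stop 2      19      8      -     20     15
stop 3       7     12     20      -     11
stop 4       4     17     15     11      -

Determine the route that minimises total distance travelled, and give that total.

46 miles — the shortest possible round trip.

There are 12 distinct closed tours to check (reversals are equivalent).
Base→stop 1→stop 2→stop 3→stop 4→Base: 13+8+20+11+4 = 56
Base→stop 1→stop 2→stop 4→stop 3→Base: 13+8+15+11+7 = 54
Base→stop 1→stop 3→stop 2→stop 4→Base: 13+12+20+15+4 = 64
Base→stop 1→stop 3→stop 4→stop 2→Base: 13+12+11+15+19 = 70
Base→stop 1→stop 4→stop 2→stop 3→Base: 13+17+15+20+7 = 72
Base→stop 1→stop 4→stop 3→stop 2→Base: 13+17+11+20+19 = 80
Base→stop 2→stop 1→stop 3→stop 4→Base: 19+8+12+11+4 = 54
Base→stop 2→stop 1→stop 4→stop 3→Base: 19+8+17+11+7 = 62
Base→stop 2→stop 3→stop 1→stop 4→Base: 19+20+12+17+4 = 72
Base→stop 2→stop 4→stop 1→stop 3→Base: 19+15+17+12+7 = 70
Base→stop 3→stop 1→stop 2→stop 4→Base: 7+12+8+15+4 = 46
Base→stop 3→stop 2→stop 1→stop 4→Base: 7+20+8+17+4 = 56
The minimum is 46.
One optimal route: Base → stop 3 → stop 1 → stop 2 → stop 4 → Base (or its reverse).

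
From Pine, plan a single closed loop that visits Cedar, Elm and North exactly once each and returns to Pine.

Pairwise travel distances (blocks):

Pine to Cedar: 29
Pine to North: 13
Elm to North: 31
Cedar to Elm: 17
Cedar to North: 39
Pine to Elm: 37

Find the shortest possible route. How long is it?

Shortest round trip = 90 blocks.

With 3 stops there are 3!/2 = 3 distinct round trips (a route and its reverse cost the same).
Pine → Cedar → Elm → North → Pine: 29+17+31+13 = 90
Pine → Cedar → North → Elm → Pine: 29+39+31+37 = 136
Pine → Elm → Cedar → North → Pine: 37+17+39+13 = 106
The minimum is 90.
One optimal route: Pine → Cedar → Elm → North → Pine (or its reverse).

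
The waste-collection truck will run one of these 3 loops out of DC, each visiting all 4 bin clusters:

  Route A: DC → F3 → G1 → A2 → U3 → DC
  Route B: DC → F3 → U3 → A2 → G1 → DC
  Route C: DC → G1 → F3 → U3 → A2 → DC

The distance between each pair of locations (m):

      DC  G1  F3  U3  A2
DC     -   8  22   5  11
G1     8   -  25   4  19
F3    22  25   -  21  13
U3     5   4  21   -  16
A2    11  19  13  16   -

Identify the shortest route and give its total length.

Route A: 22 + 25 + 19 + 16 + 5 = 87
Route B: 22 + 21 + 16 + 19 + 8 = 86
Route C: 8 + 25 + 21 + 16 + 11 = 81

81 m — Route C is the shortest.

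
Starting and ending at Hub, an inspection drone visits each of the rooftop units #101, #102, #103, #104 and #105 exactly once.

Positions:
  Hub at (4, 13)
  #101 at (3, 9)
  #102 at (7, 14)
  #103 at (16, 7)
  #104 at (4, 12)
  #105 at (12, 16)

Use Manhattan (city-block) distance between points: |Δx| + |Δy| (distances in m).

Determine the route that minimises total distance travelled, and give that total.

Minimum total distance: 44 m.

With 5 stops there are 5!/2 = 60 distinct round trips (a route and its reverse cost the same).
Hub-#101-#102-#103-#104-#105-Hub: 5+9+16+17+12+11 = 70
Hub-#101-#102-#103-#105-#104-Hub: 5+9+16+13+12+1 = 56
Hub-#101-#102-#104-#103-#105-Hub: 5+9+5+17+13+11 = 60
Hub-#101-#102-#104-#105-#103-Hub: 5+9+5+12+13+18 = 62
Hub-#101-#102-#105-#103-#104-Hub: 5+9+7+13+17+1 = 52
Hub-#101-#102-#105-#104-#103-Hub: 5+9+7+12+17+18 = 68
Hub-#101-#103-#102-#104-#105-Hub: 5+15+16+5+12+11 = 64
Hub-#101-#103-#102-#105-#104-Hub: 5+15+16+7+12+1 = 56
Hub-#101-#103-#104-#102-#105-Hub: 5+15+17+5+7+11 = 60
Hub-#101-#103-#104-#105-#102-Hub: 5+15+17+12+7+4 = 60
Hub-#101-#103-#105-#102-#104-Hub: 5+15+13+7+5+1 = 46
Hub-#101-#103-#105-#104-#102-Hub: 5+15+13+12+5+4 = 54
Hub-#101-#104-#102-#103-#105-Hub: 5+4+5+16+13+11 = 54
Hub-#101-#104-#102-#105-#103-Hub: 5+4+5+7+13+18 = 52
… (46 more)
Hub-#102-#105-#103-#101-#104-Hub: 4+7+13+15+4+1 = 44  ← best
The minimum is 44.
One optimal route: Hub → #102 → #105 → #103 → #101 → #104 → Hub (or its reverse).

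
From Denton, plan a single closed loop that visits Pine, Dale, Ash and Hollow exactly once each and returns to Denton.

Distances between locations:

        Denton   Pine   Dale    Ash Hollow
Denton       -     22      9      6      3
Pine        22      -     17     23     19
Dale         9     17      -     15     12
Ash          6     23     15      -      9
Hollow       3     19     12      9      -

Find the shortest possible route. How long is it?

60 — the shortest possible round trip.

Denton → Pine → Dale → Ash → Hollow → Denton: 22+17+15+9+3 = 66
Denton → Pine → Dale → Hollow → Ash → Denton: 22+17+12+9+6 = 66
Denton → Pine → Ash → Dale → Hollow → Denton: 22+23+15+12+3 = 75
Denton → Pine → Ash → Hollow → Dale → Denton: 22+23+9+12+9 = 75
Denton → Pine → Hollow → Dale → Ash → Denton: 22+19+12+15+6 = 74
Denton → Pine → Hollow → Ash → Dale → Denton: 22+19+9+15+9 = 74
Denton → Dale → Pine → Ash → Hollow → Denton: 9+17+23+9+3 = 61
Denton → Dale → Pine → Hollow → Ash → Denton: 9+17+19+9+6 = 60
Denton → Dale → Ash → Pine → Hollow → Denton: 9+15+23+19+3 = 69
Denton → Dale → Hollow → Pine → Ash → Denton: 9+12+19+23+6 = 69
Denton → Ash → Pine → Dale → Hollow → Denton: 6+23+17+12+3 = 61
Denton → Ash → Dale → Pine → Hollow → Denton: 6+15+17+19+3 = 60
The minimum is 60.
One optimal route: Denton → Dale → Pine → Hollow → Ash → Denton (or its reverse).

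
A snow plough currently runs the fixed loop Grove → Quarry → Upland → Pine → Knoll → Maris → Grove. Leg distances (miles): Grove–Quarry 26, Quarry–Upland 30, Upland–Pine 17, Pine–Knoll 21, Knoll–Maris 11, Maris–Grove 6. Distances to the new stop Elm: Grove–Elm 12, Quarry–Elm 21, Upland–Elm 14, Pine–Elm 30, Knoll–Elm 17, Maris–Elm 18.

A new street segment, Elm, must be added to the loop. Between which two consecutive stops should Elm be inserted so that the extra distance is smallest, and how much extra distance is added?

Insertion cost between consecutive stops i–j is d(i,Elm) + d(Elm,j) − d(i,j):
  between Grove and Quarry: 12 + 21 − 26 = 7
  between Quarry and Upland: 21 + 14 − 30 = 5
  between Upland and Pine: 14 + 30 − 17 = 27
  between Pine and Knoll: 30 + 17 − 21 = 26
  between Knoll and Maris: 17 + 18 − 11 = 24
  between Maris and Grove: 18 + 12 − 6 = 24
Cheapest insertion is between Quarry and Upland, adding 5.
New total = 111 + 5 = 116.

Minimum extra distance: 5 miles, inserting Elm between Quarry and Upland.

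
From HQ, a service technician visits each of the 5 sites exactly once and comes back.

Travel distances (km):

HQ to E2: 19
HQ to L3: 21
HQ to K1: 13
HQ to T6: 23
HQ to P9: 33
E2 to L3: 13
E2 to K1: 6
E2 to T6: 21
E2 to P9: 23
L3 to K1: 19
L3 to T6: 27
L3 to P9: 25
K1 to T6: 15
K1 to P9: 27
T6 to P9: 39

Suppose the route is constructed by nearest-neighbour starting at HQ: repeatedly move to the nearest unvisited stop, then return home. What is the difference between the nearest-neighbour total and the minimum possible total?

The nearest-neighbour route is 6 km longer than optimal.

HQ: K1=13, E2=19, L3=21, T6=23, P9=33 ⇒ K1
K1: E2=6, T6=15, L3=19, P9=27 ⇒ E2
E2: L3=13, T6=21, P9=23 ⇒ L3
L3: P9=25, T6=27 ⇒ P9
P9: T6=39 ⇒ T6
NN route HQ → K1 → E2 → L3 → P9 → T6 → HQ costs 119.
Optimal: HQ → L3 → P9 → E2 → K1 → T6 → HQ costs 113 (by enumerating all 60 distinct tours).
Excess = 119 − 113 = 6.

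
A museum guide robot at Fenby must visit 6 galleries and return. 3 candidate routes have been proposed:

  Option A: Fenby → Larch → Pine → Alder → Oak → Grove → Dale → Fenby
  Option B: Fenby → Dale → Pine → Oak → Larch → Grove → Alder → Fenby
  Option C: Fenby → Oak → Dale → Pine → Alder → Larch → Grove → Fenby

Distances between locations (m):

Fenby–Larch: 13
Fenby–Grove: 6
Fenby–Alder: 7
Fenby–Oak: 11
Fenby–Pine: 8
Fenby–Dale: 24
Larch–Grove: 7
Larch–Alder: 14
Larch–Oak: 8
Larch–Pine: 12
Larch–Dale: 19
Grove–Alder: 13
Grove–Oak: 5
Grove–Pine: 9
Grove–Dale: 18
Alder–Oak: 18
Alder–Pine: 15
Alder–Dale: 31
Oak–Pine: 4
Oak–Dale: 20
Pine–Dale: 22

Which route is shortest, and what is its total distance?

Shortest is Option B, total 85 m.

Option A: 13 + 12 + 15 + 18 + 5 + 18 + 24 = 105
Option B: 24 + 22 + 4 + 8 + 7 + 13 + 7 = 85
Option C: 11 + 20 + 22 + 15 + 14 + 7 + 6 = 95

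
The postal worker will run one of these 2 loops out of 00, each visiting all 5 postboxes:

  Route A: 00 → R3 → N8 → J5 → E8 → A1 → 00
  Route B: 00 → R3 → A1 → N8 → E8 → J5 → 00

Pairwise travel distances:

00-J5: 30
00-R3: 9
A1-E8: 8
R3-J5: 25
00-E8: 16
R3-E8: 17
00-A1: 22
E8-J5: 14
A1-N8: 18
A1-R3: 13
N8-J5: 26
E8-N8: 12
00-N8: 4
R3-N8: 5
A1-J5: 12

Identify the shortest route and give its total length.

Route A: 9 + 5 + 26 + 14 + 8 + 22 = 84
Route B: 9 + 13 + 18 + 12 + 14 + 30 = 96

84 — Route A is the shortest.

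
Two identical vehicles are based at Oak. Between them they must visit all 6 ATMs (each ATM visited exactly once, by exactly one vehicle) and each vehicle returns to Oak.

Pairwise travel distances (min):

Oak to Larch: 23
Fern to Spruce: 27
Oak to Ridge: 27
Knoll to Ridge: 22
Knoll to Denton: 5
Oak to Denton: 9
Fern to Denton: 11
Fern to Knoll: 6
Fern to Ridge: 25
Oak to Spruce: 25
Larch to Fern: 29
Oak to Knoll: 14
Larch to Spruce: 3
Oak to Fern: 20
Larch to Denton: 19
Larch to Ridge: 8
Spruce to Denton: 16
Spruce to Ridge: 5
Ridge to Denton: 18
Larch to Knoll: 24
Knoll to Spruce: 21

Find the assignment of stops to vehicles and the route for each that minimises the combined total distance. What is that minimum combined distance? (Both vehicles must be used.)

Minimum combined distance: 94 min.

There are 2^5 − 1 = 31 ways to divide the 6 stops into two non-empty groups. For each, the best each vehicle can do is its own shortest tour through its group:
  {Larch} + {Fern, Knoll, Spruce, Ridge, Denton}: 46 + 75 = 121
  {Fern} + {Larch, Knoll, Spruce, Ridge, Denton}: 40 + 67 = 107
  {Larch, Fern} + {Knoll, Spruce, Ridge, Denton}: 72 + 66 = 138
  {Knoll} + {Larch, Fern, Spruce, Ridge, Denton}: 28 + 76 = 104
  {Larch, Knoll} + {Fern, Spruce, Ridge, Denton}: 61 + 75 = 136
  {Fern, Knoll} + {Larch, Spruce, Ridge, Denton}: 40 + 58 = 98
  … (31 splits in total)
  {Larch, Fern, Knoll, Spruce, Ridge} + {Denton}: 76 + 18 = 94  ← best
Best: vehicle 1 Oak → Larch → Spruce → Ridge → Fern → Knoll → Oak = 76; vehicle 2 Oak → Denton → Oak = 18; combined 94.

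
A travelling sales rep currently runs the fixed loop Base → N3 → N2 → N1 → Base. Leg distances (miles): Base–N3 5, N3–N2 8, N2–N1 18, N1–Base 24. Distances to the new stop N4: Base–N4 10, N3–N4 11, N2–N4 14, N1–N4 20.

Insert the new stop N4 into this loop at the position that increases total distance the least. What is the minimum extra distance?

Adding 6 miles by placing N4 on the N1–Base leg.

Insertion cost between consecutive stops i–j is d(i,N4) + d(N4,j) − d(i,j):
  between Base and N3: 10 + 11 − 5 = 16
  between N3 and N2: 11 + 14 − 8 = 17
  between N2 and N1: 14 + 20 − 18 = 16
  between N1 and Base: 20 + 10 − 24 = 6
Cheapest insertion is between N1 and Base, adding 6.
New total = 55 + 6 = 61.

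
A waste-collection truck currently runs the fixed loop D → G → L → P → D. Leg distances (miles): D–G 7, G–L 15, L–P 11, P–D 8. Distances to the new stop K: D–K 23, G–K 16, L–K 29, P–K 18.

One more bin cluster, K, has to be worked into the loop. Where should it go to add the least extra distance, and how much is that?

Insertion cost between consecutive stops i–j is d(i,K) + d(K,j) − d(i,j):
  between D and G: 23 + 16 − 7 = 32
  between G and L: 16 + 29 − 15 = 30
  between L and P: 29 + 18 − 11 = 36
  between P and D: 18 + 23 − 8 = 33
Cheapest insertion is between G and L, adding 30.
New total = 41 + 30 = 71.

Minimum extra distance: 30 miles, inserting K between G and L.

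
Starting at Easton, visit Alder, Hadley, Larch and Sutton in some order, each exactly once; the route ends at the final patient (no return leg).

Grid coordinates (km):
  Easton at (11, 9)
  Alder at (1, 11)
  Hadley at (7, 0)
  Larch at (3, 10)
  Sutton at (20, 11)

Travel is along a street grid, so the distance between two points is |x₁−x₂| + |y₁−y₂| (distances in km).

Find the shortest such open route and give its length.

Minimum one-way distance = 47 km.

There are 4! = 24 possible orderings.
Easton - Alder - Hadley - Larch - Sutton: 12+17+14+18 = 61
Easton - Alder - Hadley - Sutton - Larch: 12+17+24+18 = 71
Easton - Alder - Larch - Hadley - Sutton: 12+3+14+24 = 53
Easton - Alder - Larch - Sutton - Hadley: 12+3+18+24 = 57
Easton - Alder - Sutton - Hadley - Larch: 12+19+24+14 = 69
Easton - Alder - Sutton - Larch - Hadley: 12+19+18+14 = 63
Easton - Hadley - Alder - Larch - Sutton: 13+17+3+18 = 51
Easton - Hadley - Alder - Sutton - Larch: 13+17+19+18 = 67
Easton - Hadley - Larch - Alder - Sutton: 13+14+3+19 = 49
Easton - Hadley - Larch - Sutton - Alder: 13+14+18+19 = 64
Easton - Hadley - Sutton - Alder - Larch: 13+24+19+3 = 59
Easton - Hadley - Sutton - Larch - Alder: 13+24+18+3 = 58
Easton - Larch - Alder - Hadley - Sutton: 9+3+17+24 = 53
Easton - Larch - Alder - Sutton - Hadley: 9+3+19+24 = 55
… (10 more)
Easton - Sutton - Alder - Larch - Hadley: 11+19+3+14 = 47  ← best
The minimum is 47.
One shortest path: Easton → Sutton → Alder → Larch → Hadley.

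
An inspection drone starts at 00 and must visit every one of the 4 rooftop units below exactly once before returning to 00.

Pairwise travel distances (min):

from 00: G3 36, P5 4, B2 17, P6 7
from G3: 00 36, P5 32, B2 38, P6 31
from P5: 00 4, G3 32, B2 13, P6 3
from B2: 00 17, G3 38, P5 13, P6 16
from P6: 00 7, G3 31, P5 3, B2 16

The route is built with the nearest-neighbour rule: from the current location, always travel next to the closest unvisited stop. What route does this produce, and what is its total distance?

00 → [P5:4 / P6:7 / B2:17 / G3:36] → P5 (4)
P5 → [P6:3 / B2:13 / G3:32] → P6 (3)
P6 → [B2:16 / G3:31] → B2 (16)
B2 → [G3:38] → G3 (38)
Return G3→00: 36.
Total = 4 + 3 + 16 + 38 + 36 = 97.

Nearest-neighbour total = 97 min; route 00 → P5 → P6 → B2 → G3 → 00.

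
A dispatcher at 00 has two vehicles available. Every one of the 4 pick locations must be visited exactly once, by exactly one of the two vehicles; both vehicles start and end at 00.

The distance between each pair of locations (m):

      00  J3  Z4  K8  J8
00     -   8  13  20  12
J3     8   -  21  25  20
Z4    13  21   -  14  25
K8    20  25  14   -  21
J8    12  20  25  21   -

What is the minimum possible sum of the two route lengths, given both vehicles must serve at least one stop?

76 m — the smallest possible combined total.

Check every non-empty split of the stops between the two vehicles; for each half take its own optimal tour:
  {J3} + {Z4, K8, J8}: 16 + 60 = 76
  {Z4} + {J3, K8, J8}: 26 + 66 = 92
  {J3, Z4} + {K8, J8}: 42 + 53 = 95
  {K8} + {J3, Z4, J8}: 40 + 66 = 106
  {J3, K8} + {Z4, J8}: 53 + 50 = 103
  {Z4, K8} + {J3, J8}: 47 + 40 = 87
  … (7 splits in total)
Best: vehicle 1 00 → J3 → 00 = 16; vehicle 2 00 → Z4 → K8 → J8 → 00 = 60; combined 76.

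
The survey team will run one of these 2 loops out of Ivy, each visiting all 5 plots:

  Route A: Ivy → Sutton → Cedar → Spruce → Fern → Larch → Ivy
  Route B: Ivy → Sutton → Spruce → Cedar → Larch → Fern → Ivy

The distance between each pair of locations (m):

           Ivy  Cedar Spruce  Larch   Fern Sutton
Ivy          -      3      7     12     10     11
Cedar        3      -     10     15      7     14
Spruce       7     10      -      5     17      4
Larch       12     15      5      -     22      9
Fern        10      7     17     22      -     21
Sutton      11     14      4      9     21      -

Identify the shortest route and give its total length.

Route A: 11 + 14 + 10 + 17 + 22 + 12 = 86
Route B: 11 + 4 + 10 + 15 + 22 + 10 = 72

72 m — Route B is the shortest.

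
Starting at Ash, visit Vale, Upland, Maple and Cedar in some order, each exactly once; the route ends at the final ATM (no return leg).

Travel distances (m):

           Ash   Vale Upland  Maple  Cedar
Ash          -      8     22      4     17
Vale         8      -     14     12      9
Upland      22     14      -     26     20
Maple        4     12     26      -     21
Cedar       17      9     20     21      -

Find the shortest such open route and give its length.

45 m — the minimum one-way total.

There are 4! = 24 possible orderings.
Ash→Vale→Upland→Maple→Cedar: 8+14+26+21 = 69
Ash→Vale→Upland→Cedar→Maple: 8+14+20+21 = 63
Ash→Vale→Maple→Upland→Cedar: 8+12+26+20 = 66
Ash→Vale→Maple→Cedar→Upland: 8+12+21+20 = 61
Ash→Vale→Cedar→Upland→Maple: 8+9+20+26 = 63
Ash→Vale→Cedar→Maple→Upland: 8+9+21+26 = 64
Ash→Upland→Vale→Maple→Cedar: 22+14+12+21 = 69
Ash→Upland→Vale→Cedar→Maple: 22+14+9+21 = 66
Ash→Upland→Maple→Vale→Cedar: 22+26+12+9 = 69
Ash→Upland→Maple→Cedar→Vale: 22+26+21+9 = 78
Ash→Upland→Cedar→Vale→Maple: 22+20+9+12 = 63
Ash→Upland→Cedar→Maple→Vale: 22+20+21+12 = 75
Ash→Maple→Vale→Upland→Cedar: 4+12+14+20 = 50
Ash→Maple→Vale→Cedar→Upland: 4+12+9+20 = 45
… (10 more)
The minimum is 45.
One shortest path: Ash → Maple → Vale → Cedar → Upland.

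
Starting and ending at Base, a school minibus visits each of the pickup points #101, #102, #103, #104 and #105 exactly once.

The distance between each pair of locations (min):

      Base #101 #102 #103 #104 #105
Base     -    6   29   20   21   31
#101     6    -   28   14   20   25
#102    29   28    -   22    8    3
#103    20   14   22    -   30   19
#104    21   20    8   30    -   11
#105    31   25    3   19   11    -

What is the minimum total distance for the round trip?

With 5 stops there are 5!/2 = 60 distinct round trips (a route and its reverse cost the same).
Base-#101-#102-#103-#104-#105-Base: 6+28+22+30+11+31 = 128
Base-#101-#102-#103-#105-#104-Base: 6+28+22+19+11+21 = 107
Base-#101-#102-#104-#103-#105-Base: 6+28+8+30+19+31 = 122
Base-#101-#102-#104-#105-#103-Base: 6+28+8+11+19+20 = 92
Base-#101-#102-#105-#103-#104-Base: 6+28+3+19+30+21 = 107
Base-#101-#102-#105-#104-#103-Base: 6+28+3+11+30+20 = 98
Base-#101-#103-#102-#104-#105-Base: 6+14+22+8+11+31 = 92
Base-#101-#103-#102-#105-#104-Base: 6+14+22+3+11+21 = 77
Base-#101-#103-#104-#102-#105-Base: 6+14+30+8+3+31 = 92
Base-#101-#103-#104-#105-#102-Base: 6+14+30+11+3+29 = 93
Base-#101-#103-#105-#102-#104-Base: 6+14+19+3+8+21 = 71
Base-#101-#103-#105-#104-#102-Base: 6+14+19+11+8+29 = 87
Base-#101-#104-#102-#103-#105-Base: 6+20+8+22+19+31 = 106
Base-#101-#104-#102-#105-#103-Base: 6+20+8+3+19+20 = 76
… (46 more)
The minimum is 71.
One optimal route: Base → #101 → #103 → #105 → #102 → #104 → Base (or its reverse).

Minimum total distance: 71 min.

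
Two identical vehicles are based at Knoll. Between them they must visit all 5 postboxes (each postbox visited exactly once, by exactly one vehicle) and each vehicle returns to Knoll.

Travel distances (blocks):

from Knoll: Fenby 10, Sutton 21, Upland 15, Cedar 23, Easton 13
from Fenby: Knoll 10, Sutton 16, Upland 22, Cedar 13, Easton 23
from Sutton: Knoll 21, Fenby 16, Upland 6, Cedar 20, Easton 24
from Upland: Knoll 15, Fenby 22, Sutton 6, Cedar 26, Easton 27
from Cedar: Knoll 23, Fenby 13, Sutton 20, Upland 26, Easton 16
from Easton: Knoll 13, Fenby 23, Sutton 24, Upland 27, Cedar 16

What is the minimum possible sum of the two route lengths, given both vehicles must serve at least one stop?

Minimum combined distance: 90 blocks.

Check every non-empty split of the stops between the two vehicles; for each half take its own optimal tour:
  {Fenby} + {Sutton, Upland, Cedar, Easton}: 20 + 70 = 90
  {Sutton} + {Fenby, Upland, Cedar, Easton}: 42 + 79 = 121
  {Fenby, Sutton} + {Upland, Cedar, Easton}: 47 + 70 = 117
  {Upland} + {Fenby, Sutton, Cedar, Easton}: 30 + 75 = 105
  {Fenby, Upland} + {Sutton, Cedar, Easton}: 47 + 70 = 117
  {Sutton, Upland} + {Fenby, Cedar, Easton}: 42 + 52 = 94
  … (15 splits in total)
Best: vehicle 1 Knoll → Fenby → Knoll = 20; vehicle 2 Knoll → Upland → Sutton → Cedar → Easton → Knoll = 70; combined 90.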